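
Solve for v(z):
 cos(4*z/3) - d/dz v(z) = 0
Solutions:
 v(z) = C1 + 3*sin(4*z/3)/4


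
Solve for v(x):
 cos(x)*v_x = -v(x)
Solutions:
 v(x) = C1*sqrt(sin(x) - 1)/sqrt(sin(x) + 1)


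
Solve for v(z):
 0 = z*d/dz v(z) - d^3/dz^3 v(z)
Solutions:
 v(z) = C1 + Integral(C2*airyai(z) + C3*airybi(z), z)


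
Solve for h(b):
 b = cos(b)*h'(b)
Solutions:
 h(b) = C1 + Integral(b/cos(b), b)


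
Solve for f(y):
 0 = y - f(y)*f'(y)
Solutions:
 f(y) = -sqrt(C1 + y^2)
 f(y) = sqrt(C1 + y^2)


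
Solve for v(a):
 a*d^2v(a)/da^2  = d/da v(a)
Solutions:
 v(a) = C1 + C2*a^2


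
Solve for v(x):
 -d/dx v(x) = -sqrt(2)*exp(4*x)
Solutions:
 v(x) = C1 + sqrt(2)*exp(4*x)/4


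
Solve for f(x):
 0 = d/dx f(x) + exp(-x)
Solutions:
 f(x) = C1 + exp(-x)


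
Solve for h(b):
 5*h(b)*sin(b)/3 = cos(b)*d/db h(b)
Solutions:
 h(b) = C1/cos(b)^(5/3)


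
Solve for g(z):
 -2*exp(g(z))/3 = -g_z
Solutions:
 g(z) = log(-1/(C1 + 2*z)) + log(3)


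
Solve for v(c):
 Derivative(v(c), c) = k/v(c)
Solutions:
 v(c) = -sqrt(C1 + 2*c*k)
 v(c) = sqrt(C1 + 2*c*k)


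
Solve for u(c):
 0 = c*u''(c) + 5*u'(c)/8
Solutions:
 u(c) = C1 + C2*c^(3/8)


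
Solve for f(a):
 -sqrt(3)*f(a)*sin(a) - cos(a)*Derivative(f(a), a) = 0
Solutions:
 f(a) = C1*cos(a)^(sqrt(3))


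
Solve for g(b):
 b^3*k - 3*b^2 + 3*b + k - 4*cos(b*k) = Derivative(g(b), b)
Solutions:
 g(b) = C1 + b^4*k/4 - b^3 + 3*b^2/2 + b*k - 4*sin(b*k)/k


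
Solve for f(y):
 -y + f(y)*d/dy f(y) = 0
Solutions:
 f(y) = -sqrt(C1 + y^2)
 f(y) = sqrt(C1 + y^2)


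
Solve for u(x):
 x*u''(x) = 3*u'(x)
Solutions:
 u(x) = C1 + C2*x^4


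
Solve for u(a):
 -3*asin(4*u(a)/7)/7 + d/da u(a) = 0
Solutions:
 Integral(1/asin(4*_y/7), (_y, u(a))) = C1 + 3*a/7


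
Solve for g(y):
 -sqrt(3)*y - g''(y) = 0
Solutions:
 g(y) = C1 + C2*y - sqrt(3)*y^3/6


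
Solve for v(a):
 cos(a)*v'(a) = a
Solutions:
 v(a) = C1 + Integral(a/cos(a), a)


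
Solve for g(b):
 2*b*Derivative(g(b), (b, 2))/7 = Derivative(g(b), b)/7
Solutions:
 g(b) = C1 + C2*b^(3/2)


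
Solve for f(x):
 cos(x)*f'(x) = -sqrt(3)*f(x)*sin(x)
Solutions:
 f(x) = C1*cos(x)^(sqrt(3))


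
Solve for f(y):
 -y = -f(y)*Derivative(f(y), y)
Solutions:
 f(y) = -sqrt(C1 + y^2)
 f(y) = sqrt(C1 + y^2)


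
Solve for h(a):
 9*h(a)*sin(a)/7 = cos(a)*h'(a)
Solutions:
 h(a) = C1/cos(a)^(9/7)


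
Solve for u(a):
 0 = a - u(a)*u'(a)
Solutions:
 u(a) = -sqrt(C1 + a^2)
 u(a) = sqrt(C1 + a^2)


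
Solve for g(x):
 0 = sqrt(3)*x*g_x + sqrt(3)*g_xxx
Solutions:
 g(x) = C1 + Integral(C2*airyai(-x) + C3*airybi(-x), x)


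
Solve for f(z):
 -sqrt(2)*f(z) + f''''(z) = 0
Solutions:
 f(z) = C1*exp(-2^(1/8)*z) + C2*exp(2^(1/8)*z) + C3*sin(2^(1/8)*z) + C4*cos(2^(1/8)*z)


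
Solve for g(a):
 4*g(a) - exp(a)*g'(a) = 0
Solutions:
 g(a) = C1*exp(-4*exp(-a))


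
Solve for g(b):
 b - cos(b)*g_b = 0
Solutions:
 g(b) = C1 + Integral(b/cos(b), b)


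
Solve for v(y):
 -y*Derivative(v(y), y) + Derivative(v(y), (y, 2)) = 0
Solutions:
 v(y) = C1 + C2*erfi(sqrt(2)*y/2)


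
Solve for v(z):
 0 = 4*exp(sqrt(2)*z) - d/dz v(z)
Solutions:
 v(z) = C1 + 2*sqrt(2)*exp(sqrt(2)*z)


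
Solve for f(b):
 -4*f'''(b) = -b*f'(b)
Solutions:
 f(b) = C1 + Integral(C2*airyai(2^(1/3)*b/2) + C3*airybi(2^(1/3)*b/2), b)


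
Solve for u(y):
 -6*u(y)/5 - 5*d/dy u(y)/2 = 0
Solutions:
 u(y) = C1*exp(-12*y/25)


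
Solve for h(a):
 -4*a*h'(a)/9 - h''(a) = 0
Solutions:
 h(a) = C1 + C2*erf(sqrt(2)*a/3)


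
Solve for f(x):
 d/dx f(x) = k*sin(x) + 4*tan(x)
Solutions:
 f(x) = C1 - k*cos(x) - 4*log(cos(x))


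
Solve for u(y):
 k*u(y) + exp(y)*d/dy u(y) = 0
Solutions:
 u(y) = C1*exp(k*exp(-y))


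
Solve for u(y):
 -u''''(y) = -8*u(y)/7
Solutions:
 u(y) = C1*exp(-14^(3/4)*y/7) + C2*exp(14^(3/4)*y/7) + C3*sin(14^(3/4)*y/7) + C4*cos(14^(3/4)*y/7)


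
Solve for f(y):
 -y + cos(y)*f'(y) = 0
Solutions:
 f(y) = C1 + Integral(y/cos(y), y)


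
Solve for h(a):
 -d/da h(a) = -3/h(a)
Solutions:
 h(a) = -sqrt(C1 + 6*a)
 h(a) = sqrt(C1 + 6*a)


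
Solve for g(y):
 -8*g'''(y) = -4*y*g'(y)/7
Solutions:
 g(y) = C1 + Integral(C2*airyai(14^(2/3)*y/14) + C3*airybi(14^(2/3)*y/14), y)


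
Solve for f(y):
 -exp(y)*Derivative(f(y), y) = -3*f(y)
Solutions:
 f(y) = C1*exp(-3*exp(-y))


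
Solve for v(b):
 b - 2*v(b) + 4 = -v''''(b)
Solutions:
 v(b) = C1*exp(-2^(1/4)*b) + C2*exp(2^(1/4)*b) + C3*sin(2^(1/4)*b) + C4*cos(2^(1/4)*b) + b/2 + 2


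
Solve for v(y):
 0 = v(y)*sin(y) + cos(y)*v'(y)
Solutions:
 v(y) = C1*cos(y)


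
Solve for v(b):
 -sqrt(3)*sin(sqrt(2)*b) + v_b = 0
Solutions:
 v(b) = C1 - sqrt(6)*cos(sqrt(2)*b)/2


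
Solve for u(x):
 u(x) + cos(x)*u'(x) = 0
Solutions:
 u(x) = C1*sqrt(sin(x) - 1)/sqrt(sin(x) + 1)


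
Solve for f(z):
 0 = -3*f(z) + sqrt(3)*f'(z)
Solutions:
 f(z) = C1*exp(sqrt(3)*z)


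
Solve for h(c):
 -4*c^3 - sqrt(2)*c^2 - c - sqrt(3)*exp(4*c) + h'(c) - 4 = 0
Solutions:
 h(c) = C1 + c^4 + sqrt(2)*c^3/3 + c^2/2 + 4*c + sqrt(3)*exp(4*c)/4


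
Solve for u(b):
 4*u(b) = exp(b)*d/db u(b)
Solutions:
 u(b) = C1*exp(-4*exp(-b))


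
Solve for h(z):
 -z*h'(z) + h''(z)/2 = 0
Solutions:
 h(z) = C1 + C2*erfi(z)


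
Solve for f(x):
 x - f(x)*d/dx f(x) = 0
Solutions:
 f(x) = -sqrt(C1 + x^2)
 f(x) = sqrt(C1 + x^2)


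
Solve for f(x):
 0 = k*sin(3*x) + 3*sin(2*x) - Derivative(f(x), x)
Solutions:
 f(x) = C1 - k*cos(3*x)/3 - 3*cos(2*x)/2


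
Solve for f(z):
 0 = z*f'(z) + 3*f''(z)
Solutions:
 f(z) = C1 + C2*erf(sqrt(6)*z/6)


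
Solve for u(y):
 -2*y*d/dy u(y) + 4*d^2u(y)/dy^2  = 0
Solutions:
 u(y) = C1 + C2*erfi(y/2)


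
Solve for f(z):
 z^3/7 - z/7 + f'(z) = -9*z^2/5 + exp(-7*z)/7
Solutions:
 f(z) = C1 - z^4/28 - 3*z^3/5 + z^2/14 - exp(-7*z)/49


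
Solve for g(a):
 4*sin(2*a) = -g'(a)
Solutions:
 g(a) = C1 + 2*cos(2*a)


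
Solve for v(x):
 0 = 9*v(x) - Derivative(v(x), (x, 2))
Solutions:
 v(x) = C1*exp(-3*x) + C2*exp(3*x)


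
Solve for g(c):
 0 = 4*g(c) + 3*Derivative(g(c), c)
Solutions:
 g(c) = C1*exp(-4*c/3)


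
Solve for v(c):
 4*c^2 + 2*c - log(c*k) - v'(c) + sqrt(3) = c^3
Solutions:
 v(c) = C1 - c^4/4 + 4*c^3/3 + c^2 - c*log(c*k) + c*(1 + sqrt(3))


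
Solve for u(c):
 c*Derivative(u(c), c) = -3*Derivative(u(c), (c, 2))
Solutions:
 u(c) = C1 + C2*erf(sqrt(6)*c/6)


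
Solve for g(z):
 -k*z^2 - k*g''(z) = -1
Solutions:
 g(z) = C1 + C2*z - z^4/12 + z^2/(2*k)


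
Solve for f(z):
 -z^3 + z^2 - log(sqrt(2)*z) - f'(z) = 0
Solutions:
 f(z) = C1 - z^4/4 + z^3/3 - z*log(z) - z*log(2)/2 + z


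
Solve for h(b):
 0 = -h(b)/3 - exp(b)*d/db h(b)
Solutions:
 h(b) = C1*exp(exp(-b)/3)


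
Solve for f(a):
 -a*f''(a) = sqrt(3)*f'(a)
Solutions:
 f(a) = C1 + C2*a^(1 - sqrt(3))


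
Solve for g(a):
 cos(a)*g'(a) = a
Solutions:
 g(a) = C1 + Integral(a/cos(a), a)


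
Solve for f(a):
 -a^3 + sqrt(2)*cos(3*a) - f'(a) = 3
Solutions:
 f(a) = C1 - a^4/4 - 3*a + sqrt(2)*sin(3*a)/3


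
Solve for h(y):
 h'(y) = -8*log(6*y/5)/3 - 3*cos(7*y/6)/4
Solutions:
 h(y) = C1 - 8*y*log(y)/3 - 8*y*log(6)/3 + 8*y/3 + 8*y*log(5)/3 - 9*sin(7*y/6)/14


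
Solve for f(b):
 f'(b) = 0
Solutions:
 f(b) = C1


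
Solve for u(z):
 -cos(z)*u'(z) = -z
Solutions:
 u(z) = C1 + Integral(z/cos(z), z)


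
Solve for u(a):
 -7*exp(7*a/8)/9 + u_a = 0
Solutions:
 u(a) = C1 + 8*exp(7*a/8)/9


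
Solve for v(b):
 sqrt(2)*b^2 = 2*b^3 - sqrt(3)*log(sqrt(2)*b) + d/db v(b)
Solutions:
 v(b) = C1 - b^4/2 + sqrt(2)*b^3/3 + sqrt(3)*b*log(b) - sqrt(3)*b + sqrt(3)*b*log(2)/2


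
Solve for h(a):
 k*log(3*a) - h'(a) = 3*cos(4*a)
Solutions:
 h(a) = C1 + a*k*(log(a) - 1) + a*k*log(3) - 3*sin(4*a)/4


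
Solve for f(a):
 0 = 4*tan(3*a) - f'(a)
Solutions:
 f(a) = C1 - 4*log(cos(3*a))/3


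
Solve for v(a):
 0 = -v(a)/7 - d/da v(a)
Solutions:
 v(a) = C1*exp(-a/7)


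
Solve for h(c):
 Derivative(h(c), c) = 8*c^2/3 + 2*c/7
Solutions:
 h(c) = C1 + 8*c^3/9 + c^2/7


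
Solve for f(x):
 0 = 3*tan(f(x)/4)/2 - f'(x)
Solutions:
 f(x) = -4*asin(C1*exp(3*x/8)) + 4*pi
 f(x) = 4*asin(C1*exp(3*x/8))


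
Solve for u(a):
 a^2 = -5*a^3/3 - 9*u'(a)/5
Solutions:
 u(a) = C1 - 25*a^4/108 - 5*a^3/27


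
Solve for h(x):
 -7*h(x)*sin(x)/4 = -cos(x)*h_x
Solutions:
 h(x) = C1/cos(x)^(7/4)


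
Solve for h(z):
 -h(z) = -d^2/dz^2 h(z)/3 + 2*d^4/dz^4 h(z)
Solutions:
 h(z) = (C1*sin(2^(3/4)*z*sin(atan(sqrt(71))/2)/2) + C2*cos(2^(3/4)*z*sin(atan(sqrt(71))/2)/2))*exp(-2^(3/4)*z*cos(atan(sqrt(71))/2)/2) + (C3*sin(2^(3/4)*z*sin(atan(sqrt(71))/2)/2) + C4*cos(2^(3/4)*z*sin(atan(sqrt(71))/2)/2))*exp(2^(3/4)*z*cos(atan(sqrt(71))/2)/2)


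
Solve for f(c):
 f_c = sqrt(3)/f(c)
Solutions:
 f(c) = -sqrt(C1 + 2*sqrt(3)*c)
 f(c) = sqrt(C1 + 2*sqrt(3)*c)


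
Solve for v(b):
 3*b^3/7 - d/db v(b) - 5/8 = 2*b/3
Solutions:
 v(b) = C1 + 3*b^4/28 - b^2/3 - 5*b/8


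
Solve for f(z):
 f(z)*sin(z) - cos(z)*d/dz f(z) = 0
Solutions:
 f(z) = C1/cos(z)


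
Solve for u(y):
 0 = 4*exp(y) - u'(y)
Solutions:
 u(y) = C1 + 4*exp(y)


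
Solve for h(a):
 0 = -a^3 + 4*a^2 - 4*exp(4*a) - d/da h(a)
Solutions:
 h(a) = C1 - a^4/4 + 4*a^3/3 - exp(4*a)


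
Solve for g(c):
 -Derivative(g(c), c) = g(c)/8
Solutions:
 g(c) = C1*exp(-c/8)


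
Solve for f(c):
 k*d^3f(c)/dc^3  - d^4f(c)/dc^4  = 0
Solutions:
 f(c) = C1 + C2*c + C3*c^2 + C4*exp(c*k)


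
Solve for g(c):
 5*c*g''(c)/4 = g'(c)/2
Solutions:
 g(c) = C1 + C2*c^(7/5)


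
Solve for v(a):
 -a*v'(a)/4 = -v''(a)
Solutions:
 v(a) = C1 + C2*erfi(sqrt(2)*a/4)


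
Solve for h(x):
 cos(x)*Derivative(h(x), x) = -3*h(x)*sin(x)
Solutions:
 h(x) = C1*cos(x)^3


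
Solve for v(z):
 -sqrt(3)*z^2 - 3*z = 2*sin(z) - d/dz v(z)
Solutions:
 v(z) = C1 + sqrt(3)*z^3/3 + 3*z^2/2 - 2*cos(z)


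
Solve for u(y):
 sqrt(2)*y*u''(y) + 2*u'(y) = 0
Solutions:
 u(y) = C1 + C2*y^(1 - sqrt(2))


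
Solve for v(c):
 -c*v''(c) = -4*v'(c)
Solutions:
 v(c) = C1 + C2*c^5


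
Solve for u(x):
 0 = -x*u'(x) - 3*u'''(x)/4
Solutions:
 u(x) = C1 + Integral(C2*airyai(-6^(2/3)*x/3) + C3*airybi(-6^(2/3)*x/3), x)


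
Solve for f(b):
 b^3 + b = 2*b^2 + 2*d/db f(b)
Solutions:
 f(b) = C1 + b^4/8 - b^3/3 + b^2/4


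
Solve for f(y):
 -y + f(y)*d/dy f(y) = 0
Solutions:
 f(y) = -sqrt(C1 + y^2)
 f(y) = sqrt(C1 + y^2)


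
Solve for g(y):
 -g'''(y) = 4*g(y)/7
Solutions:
 g(y) = C3*exp(-14^(2/3)*y/7) + (C1*sin(14^(2/3)*sqrt(3)*y/14) + C2*cos(14^(2/3)*sqrt(3)*y/14))*exp(14^(2/3)*y/14)


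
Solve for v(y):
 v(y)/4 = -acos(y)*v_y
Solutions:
 v(y) = C1*exp(-Integral(1/acos(y), y)/4)


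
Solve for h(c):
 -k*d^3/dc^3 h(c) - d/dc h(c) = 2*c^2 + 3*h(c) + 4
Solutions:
 h(c) = C1*exp(2^(1/3)*c*(6^(1/3)*(sqrt(3)*sqrt((243 + 4/k)/k^2) + 27/k)^(1/3)/12 - 2^(1/3)*3^(5/6)*I*(sqrt(3)*sqrt((243 + 4/k)/k^2) + 27/k)^(1/3)/12 + 2/(k*(-3^(1/3) + 3^(5/6)*I)*(sqrt(3)*sqrt((243 + 4/k)/k^2) + 27/k)^(1/3)))) + C2*exp(2^(1/3)*c*(6^(1/3)*(sqrt(3)*sqrt((243 + 4/k)/k^2) + 27/k)^(1/3)/12 + 2^(1/3)*3^(5/6)*I*(sqrt(3)*sqrt((243 + 4/k)/k^2) + 27/k)^(1/3)/12 - 2/(k*(3^(1/3) + 3^(5/6)*I)*(sqrt(3)*sqrt((243 + 4/k)/k^2) + 27/k)^(1/3)))) + C3*exp(6^(1/3)*c*(-2^(1/3)*(sqrt(3)*sqrt((243 + 4/k)/k^2) + 27/k)^(1/3) + 2*3^(1/3)/(k*(sqrt(3)*sqrt((243 + 4/k)/k^2) + 27/k)^(1/3)))/6) - 2*c^2/3 + 4*c/9 - 40/27


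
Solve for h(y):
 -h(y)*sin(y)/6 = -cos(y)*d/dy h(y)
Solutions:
 h(y) = C1/cos(y)^(1/6)


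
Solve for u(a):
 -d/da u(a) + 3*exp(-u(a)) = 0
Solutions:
 u(a) = log(C1 + 3*a)


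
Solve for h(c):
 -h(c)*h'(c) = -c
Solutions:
 h(c) = -sqrt(C1 + c^2)
 h(c) = sqrt(C1 + c^2)


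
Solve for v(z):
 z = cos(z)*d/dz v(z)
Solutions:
 v(z) = C1 + Integral(z/cos(z), z)


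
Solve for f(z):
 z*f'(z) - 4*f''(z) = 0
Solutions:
 f(z) = C1 + C2*erfi(sqrt(2)*z/4)


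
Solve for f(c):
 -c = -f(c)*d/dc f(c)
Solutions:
 f(c) = -sqrt(C1 + c^2)
 f(c) = sqrt(C1 + c^2)


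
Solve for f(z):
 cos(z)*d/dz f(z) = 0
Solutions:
 f(z) = C1


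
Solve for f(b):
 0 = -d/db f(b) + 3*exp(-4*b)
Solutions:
 f(b) = C1 - 3*exp(-4*b)/4


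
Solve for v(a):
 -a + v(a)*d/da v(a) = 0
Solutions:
 v(a) = -sqrt(C1 + a^2)
 v(a) = sqrt(C1 + a^2)


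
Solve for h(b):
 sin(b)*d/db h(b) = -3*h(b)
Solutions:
 h(b) = C1*(cos(b) + 1)^(3/2)/(cos(b) - 1)^(3/2)


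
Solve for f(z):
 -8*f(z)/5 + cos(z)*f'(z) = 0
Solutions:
 f(z) = C1*(sin(z) + 1)^(4/5)/(sin(z) - 1)^(4/5)


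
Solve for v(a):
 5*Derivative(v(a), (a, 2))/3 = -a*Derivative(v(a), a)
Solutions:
 v(a) = C1 + C2*erf(sqrt(30)*a/10)


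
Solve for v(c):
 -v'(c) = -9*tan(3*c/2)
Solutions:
 v(c) = C1 - 6*log(cos(3*c/2))


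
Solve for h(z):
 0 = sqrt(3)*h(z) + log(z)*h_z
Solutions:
 h(z) = C1*exp(-sqrt(3)*li(z))


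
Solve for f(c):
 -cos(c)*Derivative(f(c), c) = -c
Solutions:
 f(c) = C1 + Integral(c/cos(c), c)


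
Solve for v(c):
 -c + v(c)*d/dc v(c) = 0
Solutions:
 v(c) = -sqrt(C1 + c^2)
 v(c) = sqrt(C1 + c^2)


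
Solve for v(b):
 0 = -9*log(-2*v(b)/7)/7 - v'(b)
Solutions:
 7*Integral(1/(log(-_y) - log(7) + log(2)), (_y, v(b)))/9 = C1 - b


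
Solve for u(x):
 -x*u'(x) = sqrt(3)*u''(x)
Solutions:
 u(x) = C1 + C2*erf(sqrt(2)*3^(3/4)*x/6)


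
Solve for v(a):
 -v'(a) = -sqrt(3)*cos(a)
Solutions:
 v(a) = C1 + sqrt(3)*sin(a)


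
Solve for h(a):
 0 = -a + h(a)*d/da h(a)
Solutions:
 h(a) = -sqrt(C1 + a^2)
 h(a) = sqrt(C1 + a^2)


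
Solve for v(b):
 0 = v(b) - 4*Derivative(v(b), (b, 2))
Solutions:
 v(b) = C1*exp(-b/2) + C2*exp(b/2)


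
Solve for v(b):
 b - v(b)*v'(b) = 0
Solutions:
 v(b) = -sqrt(C1 + b^2)
 v(b) = sqrt(C1 + b^2)


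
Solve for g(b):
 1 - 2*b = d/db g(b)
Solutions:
 g(b) = C1 - b^2 + b


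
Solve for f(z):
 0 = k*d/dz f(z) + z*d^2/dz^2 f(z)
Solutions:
 f(z) = C1 + z^(1 - re(k))*(C2*sin(log(z)*Abs(im(k))) + C3*cos(log(z)*im(k)))


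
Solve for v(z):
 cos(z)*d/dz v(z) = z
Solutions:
 v(z) = C1 + Integral(z/cos(z), z)


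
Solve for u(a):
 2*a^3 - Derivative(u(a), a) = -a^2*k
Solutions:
 u(a) = C1 + a^4/2 + a^3*k/3


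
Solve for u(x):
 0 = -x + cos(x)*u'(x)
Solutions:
 u(x) = C1 + Integral(x/cos(x), x)


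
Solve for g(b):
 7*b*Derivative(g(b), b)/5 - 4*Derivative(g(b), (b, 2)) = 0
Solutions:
 g(b) = C1 + C2*erfi(sqrt(70)*b/20)


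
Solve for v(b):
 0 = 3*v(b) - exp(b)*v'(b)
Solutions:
 v(b) = C1*exp(-3*exp(-b))


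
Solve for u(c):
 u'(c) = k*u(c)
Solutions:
 u(c) = C1*exp(c*k)


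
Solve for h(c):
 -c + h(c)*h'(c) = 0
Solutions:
 h(c) = -sqrt(C1 + c^2)
 h(c) = sqrt(C1 + c^2)


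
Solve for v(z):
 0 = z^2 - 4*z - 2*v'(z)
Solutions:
 v(z) = C1 + z^3/6 - z^2


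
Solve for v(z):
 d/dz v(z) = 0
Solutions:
 v(z) = C1


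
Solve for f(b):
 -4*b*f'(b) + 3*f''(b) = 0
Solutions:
 f(b) = C1 + C2*erfi(sqrt(6)*b/3)


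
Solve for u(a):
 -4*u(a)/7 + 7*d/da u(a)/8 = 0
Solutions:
 u(a) = C1*exp(32*a/49)


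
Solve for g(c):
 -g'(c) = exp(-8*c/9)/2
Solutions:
 g(c) = C1 + 9*exp(-8*c/9)/16


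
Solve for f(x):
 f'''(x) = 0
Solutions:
 f(x) = C1 + C2*x + C3*x^2


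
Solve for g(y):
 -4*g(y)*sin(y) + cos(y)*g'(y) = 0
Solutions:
 g(y) = C1/cos(y)^4


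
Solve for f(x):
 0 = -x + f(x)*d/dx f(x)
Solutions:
 f(x) = -sqrt(C1 + x^2)
 f(x) = sqrt(C1 + x^2)


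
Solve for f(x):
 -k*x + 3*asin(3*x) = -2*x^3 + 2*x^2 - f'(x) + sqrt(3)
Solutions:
 f(x) = C1 + k*x^2/2 - x^4/2 + 2*x^3/3 - 3*x*asin(3*x) + sqrt(3)*x - sqrt(1 - 9*x^2)


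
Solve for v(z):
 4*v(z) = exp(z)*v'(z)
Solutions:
 v(z) = C1*exp(-4*exp(-z))


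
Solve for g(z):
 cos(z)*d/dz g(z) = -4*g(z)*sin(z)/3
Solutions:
 g(z) = C1*cos(z)^(4/3)


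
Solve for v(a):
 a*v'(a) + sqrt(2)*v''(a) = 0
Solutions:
 v(a) = C1 + C2*erf(2^(1/4)*a/2)


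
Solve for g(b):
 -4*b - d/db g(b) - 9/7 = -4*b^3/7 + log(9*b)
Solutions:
 g(b) = C1 + b^4/7 - 2*b^2 - b*log(b) - b*log(9) - 2*b/7


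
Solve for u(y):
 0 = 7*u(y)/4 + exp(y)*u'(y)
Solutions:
 u(y) = C1*exp(7*exp(-y)/4)


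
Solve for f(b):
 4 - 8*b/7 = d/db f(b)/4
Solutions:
 f(b) = C1 - 16*b^2/7 + 16*b


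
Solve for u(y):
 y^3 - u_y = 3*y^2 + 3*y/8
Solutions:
 u(y) = C1 + y^4/4 - y^3 - 3*y^2/16


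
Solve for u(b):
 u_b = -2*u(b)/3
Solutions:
 u(b) = C1*exp(-2*b/3)


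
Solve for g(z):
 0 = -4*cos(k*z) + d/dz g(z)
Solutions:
 g(z) = C1 + 4*sin(k*z)/k


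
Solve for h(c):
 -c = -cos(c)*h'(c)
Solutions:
 h(c) = C1 + Integral(c/cos(c), c)


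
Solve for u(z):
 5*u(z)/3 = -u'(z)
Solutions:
 u(z) = C1*exp(-5*z/3)


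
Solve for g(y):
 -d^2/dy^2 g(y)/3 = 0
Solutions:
 g(y) = C1 + C2*y


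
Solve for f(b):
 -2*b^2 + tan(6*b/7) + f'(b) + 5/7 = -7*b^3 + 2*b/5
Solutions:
 f(b) = C1 - 7*b^4/4 + 2*b^3/3 + b^2/5 - 5*b/7 + 7*log(cos(6*b/7))/6


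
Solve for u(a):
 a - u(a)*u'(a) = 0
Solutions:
 u(a) = -sqrt(C1 + a^2)
 u(a) = sqrt(C1 + a^2)


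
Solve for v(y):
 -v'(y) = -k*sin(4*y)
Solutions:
 v(y) = C1 - k*cos(4*y)/4


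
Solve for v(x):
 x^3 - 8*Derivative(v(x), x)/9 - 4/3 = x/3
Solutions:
 v(x) = C1 + 9*x^4/32 - 3*x^2/16 - 3*x/2


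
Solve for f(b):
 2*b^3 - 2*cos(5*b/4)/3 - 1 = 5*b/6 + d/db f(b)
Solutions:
 f(b) = C1 + b^4/2 - 5*b^2/12 - b - 8*sin(5*b/4)/15


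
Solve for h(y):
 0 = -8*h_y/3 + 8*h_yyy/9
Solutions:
 h(y) = C1 + C2*exp(-sqrt(3)*y) + C3*exp(sqrt(3)*y)


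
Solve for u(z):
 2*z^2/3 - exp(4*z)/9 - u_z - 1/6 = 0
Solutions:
 u(z) = C1 + 2*z^3/9 - z/6 - exp(4*z)/36


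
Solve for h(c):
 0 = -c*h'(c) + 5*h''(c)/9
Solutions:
 h(c) = C1 + C2*erfi(3*sqrt(10)*c/10)


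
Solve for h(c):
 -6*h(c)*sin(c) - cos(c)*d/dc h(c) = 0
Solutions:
 h(c) = C1*cos(c)^6


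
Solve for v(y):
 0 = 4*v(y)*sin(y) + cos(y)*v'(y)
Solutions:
 v(y) = C1*cos(y)^4


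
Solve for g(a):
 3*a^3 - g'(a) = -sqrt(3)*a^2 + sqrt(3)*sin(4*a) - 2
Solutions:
 g(a) = C1 + 3*a^4/4 + sqrt(3)*a^3/3 + 2*a + sqrt(3)*cos(4*a)/4


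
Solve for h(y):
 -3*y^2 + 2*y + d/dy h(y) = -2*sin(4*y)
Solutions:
 h(y) = C1 + y^3 - y^2 + cos(4*y)/2


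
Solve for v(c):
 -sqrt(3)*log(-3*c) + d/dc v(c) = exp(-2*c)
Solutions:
 v(c) = C1 + sqrt(3)*c*log(-c) + sqrt(3)*c*(-1 + log(3)) - exp(-2*c)/2


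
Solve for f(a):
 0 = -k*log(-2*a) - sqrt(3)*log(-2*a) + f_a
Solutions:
 f(a) = C1 + a*(k + sqrt(3))*log(-a) + a*(-k + k*log(2) - sqrt(3) + sqrt(3)*log(2))


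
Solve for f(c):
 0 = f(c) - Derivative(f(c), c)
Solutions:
 f(c) = C1*exp(c)


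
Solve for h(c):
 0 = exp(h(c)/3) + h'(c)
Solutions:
 h(c) = 3*log(1/(C1 + c)) + 3*log(3)


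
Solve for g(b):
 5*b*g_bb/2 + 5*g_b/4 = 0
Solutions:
 g(b) = C1 + C2*sqrt(b)


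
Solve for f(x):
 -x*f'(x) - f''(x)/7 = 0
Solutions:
 f(x) = C1 + C2*erf(sqrt(14)*x/2)


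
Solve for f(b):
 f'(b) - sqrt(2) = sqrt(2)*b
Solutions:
 f(b) = C1 + sqrt(2)*b^2/2 + sqrt(2)*b


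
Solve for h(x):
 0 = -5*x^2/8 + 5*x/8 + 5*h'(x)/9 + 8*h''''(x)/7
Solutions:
 h(x) = C1 + C4*exp(-105^(1/3)*x/6) + 3*x^3/8 - 9*x^2/16 + (C2*sin(3^(5/6)*35^(1/3)*x/12) + C3*cos(3^(5/6)*35^(1/3)*x/12))*exp(105^(1/3)*x/12)


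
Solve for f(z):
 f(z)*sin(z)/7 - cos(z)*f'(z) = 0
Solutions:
 f(z) = C1/cos(z)^(1/7)


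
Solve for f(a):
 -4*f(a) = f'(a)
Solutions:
 f(a) = C1*exp(-4*a)


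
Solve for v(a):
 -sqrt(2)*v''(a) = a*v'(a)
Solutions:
 v(a) = C1 + C2*erf(2^(1/4)*a/2)


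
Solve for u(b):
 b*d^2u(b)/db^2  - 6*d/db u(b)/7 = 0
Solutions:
 u(b) = C1 + C2*b^(13/7)


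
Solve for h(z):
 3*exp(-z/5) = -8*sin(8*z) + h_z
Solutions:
 h(z) = C1 - cos(8*z) - 15*exp(-z/5)


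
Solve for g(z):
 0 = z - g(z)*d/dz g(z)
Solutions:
 g(z) = -sqrt(C1 + z^2)
 g(z) = sqrt(C1 + z^2)


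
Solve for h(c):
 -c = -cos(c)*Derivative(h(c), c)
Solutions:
 h(c) = C1 + Integral(c/cos(c), c)


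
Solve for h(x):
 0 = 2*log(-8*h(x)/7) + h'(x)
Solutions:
 Integral(1/(log(-_y) - log(7) + 3*log(2)), (_y, h(x)))/2 = C1 - x


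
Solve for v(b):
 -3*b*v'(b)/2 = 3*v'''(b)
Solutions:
 v(b) = C1 + Integral(C2*airyai(-2^(2/3)*b/2) + C3*airybi(-2^(2/3)*b/2), b)


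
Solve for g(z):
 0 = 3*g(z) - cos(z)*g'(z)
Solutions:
 g(z) = C1*(sin(z) + 1)^(3/2)/(sin(z) - 1)^(3/2)


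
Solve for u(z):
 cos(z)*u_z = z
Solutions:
 u(z) = C1 + Integral(z/cos(z), z)


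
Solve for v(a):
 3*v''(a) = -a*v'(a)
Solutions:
 v(a) = C1 + C2*erf(sqrt(6)*a/6)


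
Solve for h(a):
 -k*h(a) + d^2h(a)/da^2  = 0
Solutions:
 h(a) = C1*exp(-a*sqrt(k)) + C2*exp(a*sqrt(k))


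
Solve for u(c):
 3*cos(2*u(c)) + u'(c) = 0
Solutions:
 u(c) = -asin((C1 + exp(12*c))/(C1 - exp(12*c)))/2 + pi/2
 u(c) = asin((C1 + exp(12*c))/(C1 - exp(12*c)))/2


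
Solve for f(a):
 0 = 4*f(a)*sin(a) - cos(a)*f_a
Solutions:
 f(a) = C1/cos(a)^4


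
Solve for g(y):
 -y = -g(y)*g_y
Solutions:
 g(y) = -sqrt(C1 + y^2)
 g(y) = sqrt(C1 + y^2)


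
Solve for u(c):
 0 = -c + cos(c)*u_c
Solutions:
 u(c) = C1 + Integral(c/cos(c), c)


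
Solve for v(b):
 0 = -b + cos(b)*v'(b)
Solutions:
 v(b) = C1 + Integral(b/cos(b), b)


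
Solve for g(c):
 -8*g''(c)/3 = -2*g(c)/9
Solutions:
 g(c) = C1*exp(-sqrt(3)*c/6) + C2*exp(sqrt(3)*c/6)


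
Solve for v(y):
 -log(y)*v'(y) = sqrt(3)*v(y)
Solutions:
 v(y) = C1*exp(-sqrt(3)*li(y))


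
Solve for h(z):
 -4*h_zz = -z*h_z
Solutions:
 h(z) = C1 + C2*erfi(sqrt(2)*z/4)


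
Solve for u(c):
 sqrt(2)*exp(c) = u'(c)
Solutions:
 u(c) = C1 + sqrt(2)*exp(c)


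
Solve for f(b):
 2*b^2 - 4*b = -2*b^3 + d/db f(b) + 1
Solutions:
 f(b) = C1 + b^4/2 + 2*b^3/3 - 2*b^2 - b


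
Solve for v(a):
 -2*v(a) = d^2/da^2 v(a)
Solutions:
 v(a) = C1*sin(sqrt(2)*a) + C2*cos(sqrt(2)*a)


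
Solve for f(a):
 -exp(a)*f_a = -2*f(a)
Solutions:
 f(a) = C1*exp(-2*exp(-a))


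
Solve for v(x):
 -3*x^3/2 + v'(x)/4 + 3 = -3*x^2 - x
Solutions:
 v(x) = C1 + 3*x^4/2 - 4*x^3 - 2*x^2 - 12*x


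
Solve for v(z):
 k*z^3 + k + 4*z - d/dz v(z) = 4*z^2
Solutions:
 v(z) = C1 + k*z^4/4 + k*z - 4*z^3/3 + 2*z^2


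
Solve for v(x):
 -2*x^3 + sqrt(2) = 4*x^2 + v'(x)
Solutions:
 v(x) = C1 - x^4/2 - 4*x^3/3 + sqrt(2)*x


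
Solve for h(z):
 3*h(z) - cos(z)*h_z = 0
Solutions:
 h(z) = C1*(sin(z) + 1)^(3/2)/(sin(z) - 1)^(3/2)


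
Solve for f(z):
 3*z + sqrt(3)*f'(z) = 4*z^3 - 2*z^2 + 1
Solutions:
 f(z) = C1 + sqrt(3)*z^4/3 - 2*sqrt(3)*z^3/9 - sqrt(3)*z^2/2 + sqrt(3)*z/3


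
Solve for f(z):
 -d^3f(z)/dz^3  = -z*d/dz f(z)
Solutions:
 f(z) = C1 + Integral(C2*airyai(z) + C3*airybi(z), z)


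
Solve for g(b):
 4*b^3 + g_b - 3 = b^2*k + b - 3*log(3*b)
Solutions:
 g(b) = C1 - b^4 + b^3*k/3 + b^2/2 - 3*b*log(b) - b*log(27) + 6*b


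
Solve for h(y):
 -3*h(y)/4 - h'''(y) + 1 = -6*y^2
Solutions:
 h(y) = C3*exp(-6^(1/3)*y/2) + 8*y^2 + (C1*sin(2^(1/3)*3^(5/6)*y/4) + C2*cos(2^(1/3)*3^(5/6)*y/4))*exp(6^(1/3)*y/4) + 4/3


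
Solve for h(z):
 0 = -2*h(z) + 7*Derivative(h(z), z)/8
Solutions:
 h(z) = C1*exp(16*z/7)


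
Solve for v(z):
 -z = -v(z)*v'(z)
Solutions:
 v(z) = -sqrt(C1 + z^2)
 v(z) = sqrt(C1 + z^2)


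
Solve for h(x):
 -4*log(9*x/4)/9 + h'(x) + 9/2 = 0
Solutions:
 h(x) = C1 + 4*x*log(x)/9 - 89*x/18 - 8*x*log(2)/9 + 8*x*log(3)/9


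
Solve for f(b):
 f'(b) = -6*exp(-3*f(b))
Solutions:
 f(b) = log(C1 - 18*b)/3
 f(b) = log((-3^(1/3) - 3^(5/6)*I)*(C1 - 6*b)^(1/3)/2)
 f(b) = log((-3^(1/3) + 3^(5/6)*I)*(C1 - 6*b)^(1/3)/2)


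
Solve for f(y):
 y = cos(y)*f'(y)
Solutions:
 f(y) = C1 + Integral(y/cos(y), y)


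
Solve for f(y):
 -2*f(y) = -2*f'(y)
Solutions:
 f(y) = C1*exp(y)


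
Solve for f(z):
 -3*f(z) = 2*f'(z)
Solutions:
 f(z) = C1*exp(-3*z/2)


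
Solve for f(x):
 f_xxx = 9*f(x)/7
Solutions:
 f(x) = C3*exp(21^(2/3)*x/7) + (C1*sin(3*3^(1/6)*7^(2/3)*x/14) + C2*cos(3*3^(1/6)*7^(2/3)*x/14))*exp(-21^(2/3)*x/14)


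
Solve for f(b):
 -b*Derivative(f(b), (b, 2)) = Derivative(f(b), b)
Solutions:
 f(b) = C1 + C2*log(b)


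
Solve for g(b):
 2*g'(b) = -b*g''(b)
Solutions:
 g(b) = C1 + C2/b


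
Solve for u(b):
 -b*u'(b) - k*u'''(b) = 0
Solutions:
 u(b) = C1 + Integral(C2*airyai(b*(-1/k)^(1/3)) + C3*airybi(b*(-1/k)^(1/3)), b)


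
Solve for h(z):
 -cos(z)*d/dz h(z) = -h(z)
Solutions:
 h(z) = C1*sqrt(sin(z) + 1)/sqrt(sin(z) - 1)


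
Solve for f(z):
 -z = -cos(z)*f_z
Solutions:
 f(z) = C1 + Integral(z/cos(z), z)


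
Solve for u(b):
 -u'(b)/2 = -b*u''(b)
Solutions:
 u(b) = C1 + C2*b^(3/2)


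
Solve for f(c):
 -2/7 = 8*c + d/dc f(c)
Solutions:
 f(c) = C1 - 4*c^2 - 2*c/7


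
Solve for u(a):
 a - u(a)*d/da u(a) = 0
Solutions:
 u(a) = -sqrt(C1 + a^2)
 u(a) = sqrt(C1 + a^2)


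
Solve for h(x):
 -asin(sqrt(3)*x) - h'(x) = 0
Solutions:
 h(x) = C1 - x*asin(sqrt(3)*x) - sqrt(3)*sqrt(1 - 3*x^2)/3


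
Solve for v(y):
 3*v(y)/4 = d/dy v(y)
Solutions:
 v(y) = C1*exp(3*y/4)


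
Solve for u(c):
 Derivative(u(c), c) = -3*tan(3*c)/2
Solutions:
 u(c) = C1 + log(cos(3*c))/2


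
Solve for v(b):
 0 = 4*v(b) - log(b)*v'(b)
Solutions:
 v(b) = C1*exp(4*li(b))


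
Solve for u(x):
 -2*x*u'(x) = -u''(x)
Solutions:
 u(x) = C1 + C2*erfi(x)


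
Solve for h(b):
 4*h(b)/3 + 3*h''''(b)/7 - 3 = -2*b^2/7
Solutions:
 h(b) = -3*b^2/14 + (C1*sin(sqrt(3)*7^(1/4)*b/3) + C2*cos(sqrt(3)*7^(1/4)*b/3))*exp(-sqrt(3)*7^(1/4)*b/3) + (C3*sin(sqrt(3)*7^(1/4)*b/3) + C4*cos(sqrt(3)*7^(1/4)*b/3))*exp(sqrt(3)*7^(1/4)*b/3) + 9/4


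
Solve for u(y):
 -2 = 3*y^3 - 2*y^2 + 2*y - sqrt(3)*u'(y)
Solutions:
 u(y) = C1 + sqrt(3)*y^4/4 - 2*sqrt(3)*y^3/9 + sqrt(3)*y^2/3 + 2*sqrt(3)*y/3


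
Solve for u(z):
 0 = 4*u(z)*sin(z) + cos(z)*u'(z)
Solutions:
 u(z) = C1*cos(z)^4


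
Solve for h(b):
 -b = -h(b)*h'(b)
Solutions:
 h(b) = -sqrt(C1 + b^2)
 h(b) = sqrt(C1 + b^2)


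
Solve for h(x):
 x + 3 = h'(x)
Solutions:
 h(x) = C1 + x^2/2 + 3*x


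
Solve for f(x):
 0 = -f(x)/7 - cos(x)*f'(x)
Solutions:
 f(x) = C1*(sin(x) - 1)^(1/14)/(sin(x) + 1)^(1/14)


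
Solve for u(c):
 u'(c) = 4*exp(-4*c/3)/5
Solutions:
 u(c) = C1 - 3*exp(-4*c/3)/5


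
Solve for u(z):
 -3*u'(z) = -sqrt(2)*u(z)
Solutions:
 u(z) = C1*exp(sqrt(2)*z/3)


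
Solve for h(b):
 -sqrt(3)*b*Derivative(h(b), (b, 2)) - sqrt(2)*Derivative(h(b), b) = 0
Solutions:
 h(b) = C1 + C2*b^(1 - sqrt(6)/3)


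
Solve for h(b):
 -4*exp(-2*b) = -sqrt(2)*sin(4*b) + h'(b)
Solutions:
 h(b) = C1 - sqrt(2)*cos(4*b)/4 + 2*exp(-2*b)


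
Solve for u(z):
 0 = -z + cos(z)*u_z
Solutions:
 u(z) = C1 + Integral(z/cos(z), z)


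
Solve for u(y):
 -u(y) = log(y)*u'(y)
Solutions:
 u(y) = C1*exp(-li(y))


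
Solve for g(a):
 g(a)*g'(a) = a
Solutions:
 g(a) = -sqrt(C1 + a^2)
 g(a) = sqrt(C1 + a^2)


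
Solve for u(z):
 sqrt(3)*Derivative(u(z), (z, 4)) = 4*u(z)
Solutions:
 u(z) = C1*exp(-sqrt(2)*3^(7/8)*z/3) + C2*exp(sqrt(2)*3^(7/8)*z/3) + C3*sin(sqrt(2)*3^(7/8)*z/3) + C4*cos(sqrt(2)*3^(7/8)*z/3)


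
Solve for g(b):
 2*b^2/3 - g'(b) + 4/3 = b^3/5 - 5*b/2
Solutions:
 g(b) = C1 - b^4/20 + 2*b^3/9 + 5*b^2/4 + 4*b/3


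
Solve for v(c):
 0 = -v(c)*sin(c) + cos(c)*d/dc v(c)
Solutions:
 v(c) = C1/cos(c)


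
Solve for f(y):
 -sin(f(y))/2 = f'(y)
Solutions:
 f(y) = -acos((-C1 - exp(y))/(C1 - exp(y))) + 2*pi
 f(y) = acos((-C1 - exp(y))/(C1 - exp(y)))


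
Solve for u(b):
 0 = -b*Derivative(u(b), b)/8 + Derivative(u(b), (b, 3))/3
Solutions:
 u(b) = C1 + Integral(C2*airyai(3^(1/3)*b/2) + C3*airybi(3^(1/3)*b/2), b)


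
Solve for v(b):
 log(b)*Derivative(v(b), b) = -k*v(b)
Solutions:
 v(b) = C1*exp(-k*li(b))


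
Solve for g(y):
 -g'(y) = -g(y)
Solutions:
 g(y) = C1*exp(y)


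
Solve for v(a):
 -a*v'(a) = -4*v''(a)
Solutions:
 v(a) = C1 + C2*erfi(sqrt(2)*a/4)


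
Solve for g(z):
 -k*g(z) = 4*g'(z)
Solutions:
 g(z) = C1*exp(-k*z/4)


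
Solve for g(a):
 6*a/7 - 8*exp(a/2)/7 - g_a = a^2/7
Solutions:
 g(a) = C1 - a^3/21 + 3*a^2/7 - 16*exp(a/2)/7


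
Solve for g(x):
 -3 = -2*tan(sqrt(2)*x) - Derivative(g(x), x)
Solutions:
 g(x) = C1 + 3*x + sqrt(2)*log(cos(sqrt(2)*x))


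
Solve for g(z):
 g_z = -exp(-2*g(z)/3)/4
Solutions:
 g(z) = 3*log(-sqrt(C1 - z)) - 3*log(6)/2
 g(z) = 3*log(C1 - z/6)/2


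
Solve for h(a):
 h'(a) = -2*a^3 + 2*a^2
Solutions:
 h(a) = C1 - a^4/2 + 2*a^3/3


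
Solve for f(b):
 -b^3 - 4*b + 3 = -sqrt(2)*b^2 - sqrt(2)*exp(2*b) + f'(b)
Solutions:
 f(b) = C1 - b^4/4 + sqrt(2)*b^3/3 - 2*b^2 + 3*b + sqrt(2)*exp(2*b)/2


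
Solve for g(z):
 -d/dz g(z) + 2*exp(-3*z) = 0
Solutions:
 g(z) = C1 - 2*exp(-3*z)/3


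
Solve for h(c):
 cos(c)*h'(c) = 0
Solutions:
 h(c) = C1


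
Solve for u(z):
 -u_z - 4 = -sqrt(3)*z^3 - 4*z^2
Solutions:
 u(z) = C1 + sqrt(3)*z^4/4 + 4*z^3/3 - 4*z


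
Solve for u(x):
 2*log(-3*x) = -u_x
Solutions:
 u(x) = C1 - 2*x*log(-x) + 2*x*(1 - log(3))


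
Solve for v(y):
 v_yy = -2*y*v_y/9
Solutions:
 v(y) = C1 + C2*erf(y/3)


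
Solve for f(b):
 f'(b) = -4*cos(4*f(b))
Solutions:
 f(b) = -asin((C1 + exp(32*b))/(C1 - exp(32*b)))/4 + pi/4
 f(b) = asin((C1 + exp(32*b))/(C1 - exp(32*b)))/4


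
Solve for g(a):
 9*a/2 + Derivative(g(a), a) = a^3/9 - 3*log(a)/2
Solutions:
 g(a) = C1 + a^4/36 - 9*a^2/4 - 3*a*log(a)/2 + 3*a/2


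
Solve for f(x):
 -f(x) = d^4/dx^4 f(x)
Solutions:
 f(x) = (C1*sin(sqrt(2)*x/2) + C2*cos(sqrt(2)*x/2))*exp(-sqrt(2)*x/2) + (C3*sin(sqrt(2)*x/2) + C4*cos(sqrt(2)*x/2))*exp(sqrt(2)*x/2)


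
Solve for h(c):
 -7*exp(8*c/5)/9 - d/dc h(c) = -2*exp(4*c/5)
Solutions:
 h(c) = C1 - 35*exp(8*c/5)/72 + 5*exp(4*c/5)/2


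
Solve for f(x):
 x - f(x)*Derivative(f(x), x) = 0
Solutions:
 f(x) = -sqrt(C1 + x^2)
 f(x) = sqrt(C1 + x^2)


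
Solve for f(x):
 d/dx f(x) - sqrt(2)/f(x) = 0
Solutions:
 f(x) = -sqrt(C1 + 2*sqrt(2)*x)
 f(x) = sqrt(C1 + 2*sqrt(2)*x)


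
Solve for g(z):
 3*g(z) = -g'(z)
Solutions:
 g(z) = C1*exp(-3*z)


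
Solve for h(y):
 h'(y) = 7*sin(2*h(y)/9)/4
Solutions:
 -7*y/4 + 9*log(cos(2*h(y)/9) - 1)/4 - 9*log(cos(2*h(y)/9) + 1)/4 = C1


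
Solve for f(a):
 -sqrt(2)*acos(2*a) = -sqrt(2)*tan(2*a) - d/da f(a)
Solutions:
 f(a) = C1 + sqrt(2)*(a*acos(2*a) - sqrt(1 - 4*a^2)/2) + sqrt(2)*log(cos(2*a))/2


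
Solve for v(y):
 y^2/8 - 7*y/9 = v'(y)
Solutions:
 v(y) = C1 + y^3/24 - 7*y^2/18


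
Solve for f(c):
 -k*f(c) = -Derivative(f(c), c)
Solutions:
 f(c) = C1*exp(c*k)


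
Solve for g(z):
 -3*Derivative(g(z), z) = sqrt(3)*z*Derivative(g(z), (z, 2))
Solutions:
 g(z) = C1 + C2*z^(1 - sqrt(3))


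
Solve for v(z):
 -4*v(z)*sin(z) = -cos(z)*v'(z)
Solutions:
 v(z) = C1/cos(z)^4


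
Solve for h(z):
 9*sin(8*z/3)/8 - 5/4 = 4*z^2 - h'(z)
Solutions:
 h(z) = C1 + 4*z^3/3 + 5*z/4 + 27*cos(8*z/3)/64


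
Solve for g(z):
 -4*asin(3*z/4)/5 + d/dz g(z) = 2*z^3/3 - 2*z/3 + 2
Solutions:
 g(z) = C1 + z^4/6 - z^2/3 + 4*z*asin(3*z/4)/5 + 2*z + 4*sqrt(16 - 9*z^2)/15


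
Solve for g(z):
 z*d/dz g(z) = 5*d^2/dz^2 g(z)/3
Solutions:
 g(z) = C1 + C2*erfi(sqrt(30)*z/10)


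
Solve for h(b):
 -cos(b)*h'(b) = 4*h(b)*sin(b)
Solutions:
 h(b) = C1*cos(b)^4


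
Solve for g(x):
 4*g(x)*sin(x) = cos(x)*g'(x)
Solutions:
 g(x) = C1/cos(x)^4


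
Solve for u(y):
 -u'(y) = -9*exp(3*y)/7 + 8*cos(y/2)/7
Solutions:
 u(y) = C1 + 3*exp(3*y)/7 - 16*sin(y/2)/7


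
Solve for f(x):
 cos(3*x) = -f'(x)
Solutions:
 f(x) = C1 - sin(3*x)/3


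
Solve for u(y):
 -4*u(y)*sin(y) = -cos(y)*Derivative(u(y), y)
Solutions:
 u(y) = C1/cos(y)^4


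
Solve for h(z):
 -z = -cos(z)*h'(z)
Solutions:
 h(z) = C1 + Integral(z/cos(z), z)


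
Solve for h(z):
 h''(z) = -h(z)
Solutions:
 h(z) = C1*sin(z) + C2*cos(z)


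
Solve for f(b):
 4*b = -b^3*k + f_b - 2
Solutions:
 f(b) = C1 + b^4*k/4 + 2*b^2 + 2*b


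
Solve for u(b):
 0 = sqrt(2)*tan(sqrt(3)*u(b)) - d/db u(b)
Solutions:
 u(b) = sqrt(3)*(pi - asin(C1*exp(sqrt(6)*b)))/3
 u(b) = sqrt(3)*asin(C1*exp(sqrt(6)*b))/3


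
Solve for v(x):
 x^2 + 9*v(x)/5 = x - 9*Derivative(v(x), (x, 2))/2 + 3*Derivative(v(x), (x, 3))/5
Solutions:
 v(x) = C1*exp(x*(-(2*sqrt(786) + 137)^(1/3) - 25/(2*sqrt(786) + 137)^(1/3) + 10)/4)*sin(sqrt(3)*x*(-(2*sqrt(786) + 137)^(1/3) + 25/(2*sqrt(786) + 137)^(1/3))/4) + C2*exp(x*(-(2*sqrt(786) + 137)^(1/3) - 25/(2*sqrt(786) + 137)^(1/3) + 10)/4)*cos(sqrt(3)*x*(-(2*sqrt(786) + 137)^(1/3) + 25/(2*sqrt(786) + 137)^(1/3))/4) + C3*exp(x*(25/(2*sqrt(786) + 137)^(1/3) + 5 + (2*sqrt(786) + 137)^(1/3))/2) - 5*x^2/9 + 5*x/9 + 25/9


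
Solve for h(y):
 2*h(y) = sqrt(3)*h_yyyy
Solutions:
 h(y) = C1*exp(-2^(1/4)*3^(7/8)*y/3) + C2*exp(2^(1/4)*3^(7/8)*y/3) + C3*sin(2^(1/4)*3^(7/8)*y/3) + C4*cos(2^(1/4)*3^(7/8)*y/3)


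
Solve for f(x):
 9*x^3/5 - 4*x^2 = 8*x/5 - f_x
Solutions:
 f(x) = C1 - 9*x^4/20 + 4*x^3/3 + 4*x^2/5


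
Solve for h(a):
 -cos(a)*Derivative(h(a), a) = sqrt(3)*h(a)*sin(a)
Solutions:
 h(a) = C1*cos(a)^(sqrt(3))


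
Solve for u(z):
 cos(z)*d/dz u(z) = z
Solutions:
 u(z) = C1 + Integral(z/cos(z), z)


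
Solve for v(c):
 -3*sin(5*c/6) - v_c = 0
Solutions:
 v(c) = C1 + 18*cos(5*c/6)/5


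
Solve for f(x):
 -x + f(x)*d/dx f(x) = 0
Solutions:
 f(x) = -sqrt(C1 + x^2)
 f(x) = sqrt(C1 + x^2)


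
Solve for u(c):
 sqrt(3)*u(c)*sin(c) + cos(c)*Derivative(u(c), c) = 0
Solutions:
 u(c) = C1*cos(c)^(sqrt(3))


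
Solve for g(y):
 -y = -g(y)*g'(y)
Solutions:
 g(y) = -sqrt(C1 + y^2)
 g(y) = sqrt(C1 + y^2)


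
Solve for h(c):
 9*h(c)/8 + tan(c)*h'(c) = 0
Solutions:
 h(c) = C1/sin(c)^(9/8)


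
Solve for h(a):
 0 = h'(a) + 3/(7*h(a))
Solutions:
 h(a) = -sqrt(C1 - 42*a)/7
 h(a) = sqrt(C1 - 42*a)/7


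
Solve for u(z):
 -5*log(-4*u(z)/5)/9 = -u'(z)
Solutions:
 -9*Integral(1/(log(-_y) - log(5) + 2*log(2)), (_y, u(z)))/5 = C1 - z


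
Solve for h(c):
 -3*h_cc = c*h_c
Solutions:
 h(c) = C1 + C2*erf(sqrt(6)*c/6)


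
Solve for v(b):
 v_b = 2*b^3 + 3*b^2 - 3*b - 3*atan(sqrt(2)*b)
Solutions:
 v(b) = C1 + b^4/2 + b^3 - 3*b^2/2 - 3*b*atan(sqrt(2)*b) + 3*sqrt(2)*log(2*b^2 + 1)/4


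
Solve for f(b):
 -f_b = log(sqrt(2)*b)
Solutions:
 f(b) = C1 - b*log(b) - b*log(2)/2 + b


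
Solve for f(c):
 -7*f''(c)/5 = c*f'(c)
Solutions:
 f(c) = C1 + C2*erf(sqrt(70)*c/14)


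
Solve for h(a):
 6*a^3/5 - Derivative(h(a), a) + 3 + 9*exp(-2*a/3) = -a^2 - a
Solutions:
 h(a) = C1 + 3*a^4/10 + a^3/3 + a^2/2 + 3*a - 27*exp(-2*a/3)/2


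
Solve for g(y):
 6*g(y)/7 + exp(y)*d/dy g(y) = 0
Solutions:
 g(y) = C1*exp(6*exp(-y)/7)


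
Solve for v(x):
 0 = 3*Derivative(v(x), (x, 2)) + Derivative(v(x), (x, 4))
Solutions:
 v(x) = C1 + C2*x + C3*sin(sqrt(3)*x) + C4*cos(sqrt(3)*x)


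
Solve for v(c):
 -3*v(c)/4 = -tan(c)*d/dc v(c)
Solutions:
 v(c) = C1*sin(c)^(3/4)


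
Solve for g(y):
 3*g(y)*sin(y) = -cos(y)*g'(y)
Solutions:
 g(y) = C1*cos(y)^3


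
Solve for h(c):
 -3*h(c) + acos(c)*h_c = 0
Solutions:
 h(c) = C1*exp(3*Integral(1/acos(c), c))


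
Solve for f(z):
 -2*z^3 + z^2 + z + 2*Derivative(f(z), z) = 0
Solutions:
 f(z) = C1 + z^4/4 - z^3/6 - z^2/4


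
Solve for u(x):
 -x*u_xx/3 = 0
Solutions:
 u(x) = C1 + C2*x


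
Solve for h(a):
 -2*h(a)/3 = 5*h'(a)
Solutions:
 h(a) = C1*exp(-2*a/15)


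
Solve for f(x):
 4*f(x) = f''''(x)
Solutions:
 f(x) = C1*exp(-sqrt(2)*x) + C2*exp(sqrt(2)*x) + C3*sin(sqrt(2)*x) + C4*cos(sqrt(2)*x)


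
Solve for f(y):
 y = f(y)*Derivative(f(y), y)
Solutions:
 f(y) = -sqrt(C1 + y^2)
 f(y) = sqrt(C1 + y^2)


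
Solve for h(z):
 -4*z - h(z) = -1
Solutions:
 h(z) = 1 - 4*z


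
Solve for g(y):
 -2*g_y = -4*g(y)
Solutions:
 g(y) = C1*exp(2*y)


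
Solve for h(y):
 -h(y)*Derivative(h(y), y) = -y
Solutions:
 h(y) = -sqrt(C1 + y^2)
 h(y) = sqrt(C1 + y^2)


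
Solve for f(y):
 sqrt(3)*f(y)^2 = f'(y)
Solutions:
 f(y) = -1/(C1 + sqrt(3)*y)


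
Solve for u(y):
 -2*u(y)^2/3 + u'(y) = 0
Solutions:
 u(y) = -3/(C1 + 2*y)


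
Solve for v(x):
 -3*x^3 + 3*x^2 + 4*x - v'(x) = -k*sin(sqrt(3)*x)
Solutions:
 v(x) = C1 - sqrt(3)*k*cos(sqrt(3)*x)/3 - 3*x^4/4 + x^3 + 2*x^2


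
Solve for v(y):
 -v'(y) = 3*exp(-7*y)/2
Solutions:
 v(y) = C1 + 3*exp(-7*y)/14


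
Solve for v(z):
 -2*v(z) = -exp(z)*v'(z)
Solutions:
 v(z) = C1*exp(-2*exp(-z))


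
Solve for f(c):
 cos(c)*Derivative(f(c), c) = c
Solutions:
 f(c) = C1 + Integral(c/cos(c), c)


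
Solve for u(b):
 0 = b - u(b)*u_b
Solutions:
 u(b) = -sqrt(C1 + b^2)
 u(b) = sqrt(C1 + b^2)


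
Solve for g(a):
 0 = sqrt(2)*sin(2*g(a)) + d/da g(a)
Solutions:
 g(a) = pi - acos((-C1 - exp(4*sqrt(2)*a))/(C1 - exp(4*sqrt(2)*a)))/2
 g(a) = acos((-C1 - exp(4*sqrt(2)*a))/(C1 - exp(4*sqrt(2)*a)))/2


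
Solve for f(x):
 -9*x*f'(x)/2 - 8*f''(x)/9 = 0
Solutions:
 f(x) = C1 + C2*erf(9*sqrt(2)*x/8)


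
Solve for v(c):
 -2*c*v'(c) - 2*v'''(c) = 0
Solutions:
 v(c) = C1 + Integral(C2*airyai(-c) + C3*airybi(-c), c)


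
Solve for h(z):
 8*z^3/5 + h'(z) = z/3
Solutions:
 h(z) = C1 - 2*z^4/5 + z^2/6


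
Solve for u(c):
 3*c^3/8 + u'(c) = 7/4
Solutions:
 u(c) = C1 - 3*c^4/32 + 7*c/4


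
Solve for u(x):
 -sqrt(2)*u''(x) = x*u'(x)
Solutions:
 u(x) = C1 + C2*erf(2^(1/4)*x/2)


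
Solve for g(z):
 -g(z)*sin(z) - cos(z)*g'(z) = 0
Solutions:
 g(z) = C1*cos(z)


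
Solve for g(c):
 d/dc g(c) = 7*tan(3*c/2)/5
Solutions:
 g(c) = C1 - 14*log(cos(3*c/2))/15


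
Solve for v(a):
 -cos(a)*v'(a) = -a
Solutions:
 v(a) = C1 + Integral(a/cos(a), a)


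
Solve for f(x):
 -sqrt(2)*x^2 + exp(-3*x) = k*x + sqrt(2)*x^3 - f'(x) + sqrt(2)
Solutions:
 f(x) = C1 + k*x^2/2 + sqrt(2)*x^4/4 + sqrt(2)*x^3/3 + sqrt(2)*x + exp(-3*x)/3


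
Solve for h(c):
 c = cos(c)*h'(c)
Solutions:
 h(c) = C1 + Integral(c/cos(c), c)


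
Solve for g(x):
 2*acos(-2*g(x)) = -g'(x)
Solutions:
 Integral(1/acos(-2*_y), (_y, g(x))) = C1 - 2*x


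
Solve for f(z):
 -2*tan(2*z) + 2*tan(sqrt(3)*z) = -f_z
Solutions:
 f(z) = C1 - log(cos(2*z)) + 2*sqrt(3)*log(cos(sqrt(3)*z))/3


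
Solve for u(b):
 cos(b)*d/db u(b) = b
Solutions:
 u(b) = C1 + Integral(b/cos(b), b)


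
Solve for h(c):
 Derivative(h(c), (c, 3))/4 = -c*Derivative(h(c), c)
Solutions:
 h(c) = C1 + Integral(C2*airyai(-2^(2/3)*c) + C3*airybi(-2^(2/3)*c), c)


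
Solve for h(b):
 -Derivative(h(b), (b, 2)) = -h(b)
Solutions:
 h(b) = C1*exp(-b) + C2*exp(b)


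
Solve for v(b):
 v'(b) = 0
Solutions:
 v(b) = C1


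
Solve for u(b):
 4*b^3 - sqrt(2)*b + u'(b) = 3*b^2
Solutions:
 u(b) = C1 - b^4 + b^3 + sqrt(2)*b^2/2


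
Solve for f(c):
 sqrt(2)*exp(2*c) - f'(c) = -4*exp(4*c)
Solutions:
 f(c) = C1 + exp(4*c) + sqrt(2)*exp(2*c)/2


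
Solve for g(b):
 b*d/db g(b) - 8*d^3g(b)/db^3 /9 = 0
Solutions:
 g(b) = C1 + Integral(C2*airyai(3^(2/3)*b/2) + C3*airybi(3^(2/3)*b/2), b)
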